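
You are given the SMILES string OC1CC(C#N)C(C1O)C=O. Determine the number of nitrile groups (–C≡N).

1

The nitrile motif appears at heavy-atom position 5 in the SMILES.
Other groups present: 1 aldehyde, 2 hydroxyl.
Nitrile count: 1.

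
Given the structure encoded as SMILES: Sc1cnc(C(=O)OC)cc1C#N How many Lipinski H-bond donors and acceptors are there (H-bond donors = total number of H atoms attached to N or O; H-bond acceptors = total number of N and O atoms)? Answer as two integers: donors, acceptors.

0, 4

Donors: find every N or O and count the H atoms it carries.
  atom 4 (N): bond orders sum to 3 → 0 H
  atom 7 (O): bond orders sum to 2 → 0 H
  atom 8 (O): bond orders sum to 2 → 0 H
  atom 13 (N): bond orders sum to 3 → 0 H
Lipinski HBD = 0.
Acceptors: N atoms = 2, O atoms = 2 → HBA = 4.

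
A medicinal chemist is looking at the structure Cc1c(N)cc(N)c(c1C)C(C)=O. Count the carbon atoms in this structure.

10

Count every carbon token in the SMILES (each C, including those in ring-closure positions and inside branches).
Carbon count: 10.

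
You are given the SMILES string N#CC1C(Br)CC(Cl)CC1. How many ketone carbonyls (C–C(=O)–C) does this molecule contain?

Scan the SMILES for the ketone motif — none present.
Groups that are present: 1 nitrile.

0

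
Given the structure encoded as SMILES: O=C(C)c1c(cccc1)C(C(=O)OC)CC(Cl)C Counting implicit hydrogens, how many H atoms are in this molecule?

17

Walk through each heavy atom and fill implicit hydrogens from standard valence (C 4, N 3, O 2, S 2, halogen 1); for lowercase aromatic atoms, an aromatic c carries 1 H when it has two neighbours and 0 H with three, and aromatic n carries 0 H:
  atom 1: O, bond orders sum to 2 (valence 2) → 0 H
  atom 2: C, bond orders sum to 4 (valence 4) → 0 H
  atom 3: C, bond orders sum to 1 (valence 4) → 3 H
  atom 4: aromatic c, 3 neighbours → 0 H
  atom 5: aromatic c, 3 neighbours → 0 H
  atom 6: aromatic c, 2 neighbours → 1 H
  atom 7: aromatic c, 2 neighbours → 1 H
  atom 8: aromatic c, 2 neighbours → 1 H
  atom 9: aromatic c, 2 neighbours → 1 H
  atom 10: C, bond orders sum to 3 (valence 4) → 1 H
  atom 11: C, bond orders sum to 4 (valence 4) → 0 H
  atom 12: O, bond orders sum to 2 (valence 2) → 0 H
  atom 13: O, bond orders sum to 2 (valence 2) → 0 H
  atom 14: C, bond orders sum to 1 (valence 4) → 3 H
  atom 15: C, bond orders sum to 2 (valence 4) → 2 H
  atom 16: C, bond orders sum to 3 (valence 4) → 1 H
  atom 17: Cl (halogen, monovalent) → 0 H
  atom 18: C, bond orders sum to 1 (valence 4) → 3 H
Total hydrogens: 17.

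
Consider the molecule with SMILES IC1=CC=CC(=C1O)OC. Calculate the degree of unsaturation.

4

Molecular formula: C7H7IO2.
DoU = (2C + 2 + N − H − X) / 2, where X is the halogen count and O/S are ignored.
    = (2·7 + 2 + 0 − 7 − 1) / 2 = 8 / 2 = 4.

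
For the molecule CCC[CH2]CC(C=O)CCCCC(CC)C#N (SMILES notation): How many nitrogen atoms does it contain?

Scan the SMILES for N atoms (remember two-letter symbols like Cl and Br are single atoms).
Nitrogen count: 1.

1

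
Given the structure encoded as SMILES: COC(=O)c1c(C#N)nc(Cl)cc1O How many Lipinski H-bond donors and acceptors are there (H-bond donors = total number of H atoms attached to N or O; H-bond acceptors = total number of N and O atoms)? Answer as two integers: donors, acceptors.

Donors: find every N or O and count the H atoms it carries.
  atom 2 (O): bond orders sum to 2 → 0 H
  atom 4 (O): bond orders sum to 2 → 0 H
  atom 8 (N): bond orders sum to 3 → 0 H
  atom 9 (N): bond orders sum to 3 → 0 H
  atom 14 (O): bond orders sum to 1 → 1 H
Lipinski HBD = 1.
Acceptors: N atoms = 2, O atoms = 3 → HBA = 5.

1, 5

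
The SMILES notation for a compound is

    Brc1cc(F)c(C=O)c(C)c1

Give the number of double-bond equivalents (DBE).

5

Molecular formula: C8H6BrFO.
DoU = (2C + 2 + N − H − X) / 2, where X is the halogen count and O/S are ignored.
    = (2·8 + 2 + 0 − 6 − 2) / 2 = 10 / 2 = 5.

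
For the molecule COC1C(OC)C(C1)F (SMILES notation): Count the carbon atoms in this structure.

Count every carbon token in the SMILES (each C, including those in ring-closure positions and inside branches).
Carbon count: 6.

6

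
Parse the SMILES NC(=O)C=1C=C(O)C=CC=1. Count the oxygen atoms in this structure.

Scan the SMILES for O atoms (remember two-letter symbols like Cl and Br are single atoms).
Oxygen count: 2.

2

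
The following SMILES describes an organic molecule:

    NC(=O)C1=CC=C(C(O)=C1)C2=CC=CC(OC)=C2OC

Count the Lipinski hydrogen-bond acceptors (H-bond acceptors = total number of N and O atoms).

N atoms: 1; O atoms: 4.
Lipinski HBA = 1 + 4 = 5.

5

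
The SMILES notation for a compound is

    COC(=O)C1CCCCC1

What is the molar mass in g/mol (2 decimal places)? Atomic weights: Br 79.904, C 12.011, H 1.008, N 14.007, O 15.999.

142.20 g/mol

First, the molecular formula is C8H14O2 (counting implicit H from valence).
  C: 8 × 12.011 = 96.088
  H: 14 × 1.008 = 14.112
  O: 2 × 15.999 = 31.998
Sum: 8×12.011 + 14×1.008 + 2×15.999 = 142.198 → 142.20 g/mol.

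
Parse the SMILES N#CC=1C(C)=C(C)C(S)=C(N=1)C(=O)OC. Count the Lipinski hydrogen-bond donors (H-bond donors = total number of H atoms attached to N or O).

0

Donors: find every N or O and count the H atoms it carries.
  atom 1 (N): bond orders sum to 3 → 0 H
  atom 11 (N): bond orders sum to 3 → 0 H
  atom 13 (O): bond orders sum to 2 → 0 H
  atom 14 (O): bond orders sum to 2 → 0 H
Lipinski HBD = 0.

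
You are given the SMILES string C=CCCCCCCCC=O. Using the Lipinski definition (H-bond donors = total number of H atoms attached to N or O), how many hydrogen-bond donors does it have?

Donors: find every N or O and count the H atoms it carries.
  atom 11 (O): bond orders sum to 2 → 0 H
Lipinski HBD = 0.

0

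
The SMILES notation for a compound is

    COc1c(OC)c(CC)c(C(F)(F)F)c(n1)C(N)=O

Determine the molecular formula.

Walk through each heavy atom and fill implicit hydrogens from standard valence (C 4, N 3, O 2, S 2, halogen 1); for lowercase aromatic atoms, an aromatic c carries 1 H when it has two neighbours and 0 H with three, and aromatic n carries 0 H:
  atom 1: C, bond orders sum to 1 (valence 4) → 3 H
  atom 2: O, bond orders sum to 2 (valence 2) → 0 H
  atom 3: aromatic c, 3 neighbours → 0 H
  atom 4: aromatic c, 3 neighbours → 0 H
  atom 5: O, bond orders sum to 2 (valence 2) → 0 H
  atom 6: C, bond orders sum to 1 (valence 4) → 3 H
  atom 7: aromatic c, 3 neighbours → 0 H
  atom 8: C, bond orders sum to 2 (valence 4) → 2 H
  atom 9: C, bond orders sum to 1 (valence 4) → 3 H
  atom 10: aromatic c, 3 neighbours → 0 H
  atom 11: C, bond orders sum to 4 (valence 4) → 0 H
  atom 12: F (halogen, monovalent) → 0 H
  atom 13: F (halogen, monovalent) → 0 H
  atom 14: F (halogen, monovalent) → 0 H
  atom 15: aromatic c, 3 neighbours → 0 H
  atom 16: aromatic n, 2 neighbours → 0 H
  atom 17: C, bond orders sum to 4 (valence 4) → 0 H
  atom 18: N, bond orders sum to 1 (valence 3) → 2 H
  atom 19: O, bond orders sum to 2 (valence 2) → 0 H
Totals → C:11, H:13, F:3, N:2, O:3.
In Hill order: C11H13F3N2O3.

C11H13F3N2O3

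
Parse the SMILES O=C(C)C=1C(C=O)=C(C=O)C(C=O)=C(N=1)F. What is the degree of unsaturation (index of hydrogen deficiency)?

8

Degree of unsaturation = (number of rings) + (number of π bonds).
Ring closures in the SMILES: 1.
π bonds: 7 double bonds (each 1 DoU) → 7 DoU from unsaturation.
Total DoU = 1 + 7 = 8.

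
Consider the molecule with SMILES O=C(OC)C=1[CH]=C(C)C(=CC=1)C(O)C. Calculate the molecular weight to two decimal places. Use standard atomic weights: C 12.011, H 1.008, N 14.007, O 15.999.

First, the molecular formula is C11H14O3 (counting implicit H from valence).
  C: 11 × 12.011 = 132.121
  H: 14 × 1.008 = 14.112
  O: 3 × 15.999 = 47.997
Sum: 11×12.011 + 14×1.008 + 3×15.999 = 194.230 → 194.23 g/mol.

194.23 g/mol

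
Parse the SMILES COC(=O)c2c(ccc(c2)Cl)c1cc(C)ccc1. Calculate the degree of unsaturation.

9

Molecular formula: C15H13ClO2.
DoU = (2C + 2 + N − H − X) / 2, where X is the halogen count and O/S are ignored.
    = (2·15 + 2 + 0 − 13 − 1) / 2 = 18 / 2 = 9.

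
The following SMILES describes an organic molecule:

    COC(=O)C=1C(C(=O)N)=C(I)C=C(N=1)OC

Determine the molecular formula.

Walk through each heavy atom and fill implicit hydrogens from standard valence (C 4, N 3, O 2, S 2, halogen 1):
  atom 1: C, bond orders sum to 1 (valence 4) → 3 H
  atom 2: O, bond orders sum to 2 (valence 2) → 0 H
  atom 3: C, bond orders sum to 4 (valence 4) → 0 H
  atom 4: O, bond orders sum to 2 (valence 2) → 0 H
  atom 5: C, bond orders sum to 4 (valence 4) → 0 H
  atom 6: C, bond orders sum to 4 (valence 4) → 0 H
  atom 7: C, bond orders sum to 4 (valence 4) → 0 H
  atom 8: O, bond orders sum to 2 (valence 2) → 0 H
  atom 9: N, bond orders sum to 1 (valence 3) → 2 H
  atom 10: C, bond orders sum to 4 (valence 4) → 0 H
  atom 11: I (halogen, monovalent) → 0 H
  atom 12: C, bond orders sum to 3 (valence 4) → 1 H
  atom 13: C, bond orders sum to 4 (valence 4) → 0 H
  atom 14: N, bond orders sum to 3 (valence 3) → 0 H
  atom 15: O, bond orders sum to 2 (valence 2) → 0 H
  atom 16: C, bond orders sum to 1 (valence 4) → 3 H
Totals → C:9, H:9, I:1, N:2, O:4.
In Hill order: C9H9IN2O4.

C9H9IN2O4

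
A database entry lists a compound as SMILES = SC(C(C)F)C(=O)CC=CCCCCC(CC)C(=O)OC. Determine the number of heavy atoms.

21

Every atom symbol written in the SMILES (organic subset) is one heavy atom; implicit H are not written.
Heavy atoms by element → C:16, F:1, O:3, S:1.
Total: 21.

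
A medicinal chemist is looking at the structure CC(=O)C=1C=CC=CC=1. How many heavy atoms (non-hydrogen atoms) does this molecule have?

9

Every atom symbol written in the SMILES (organic subset) is one heavy atom; implicit H are not written.
Heavy atoms by element → C:8, O:1.
Total: 9.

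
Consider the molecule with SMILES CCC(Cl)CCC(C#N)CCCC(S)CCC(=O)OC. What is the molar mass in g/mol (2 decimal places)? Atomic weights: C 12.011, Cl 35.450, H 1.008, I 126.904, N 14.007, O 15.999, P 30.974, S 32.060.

319.89 g/mol

First, the molecular formula is C15H26ClNO2S (counting implicit H from valence).
  C: 15 × 12.011 = 180.165
  Cl: 1 × 35.450 = 35.450
  H: 26 × 1.008 = 26.208
  N: 1 × 14.007 = 14.007
  O: 2 × 15.999 = 31.998
  S: 1 × 32.060 = 32.060
Sum: 15×12.011 + 1×35.450 + 26×1.008 + 1×14.007 + 2×15.999 + 1×32.060 = 319.888 → 319.89 g/mol.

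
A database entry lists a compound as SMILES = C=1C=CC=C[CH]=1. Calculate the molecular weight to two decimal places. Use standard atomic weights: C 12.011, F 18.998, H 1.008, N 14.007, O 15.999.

78.11 g/mol

First, the molecular formula is C6H6 (counting implicit H from valence).
  C: 6 × 12.011 = 72.066
  H: 6 × 1.008 = 6.048
Sum: 6×12.011 + 6×1.008 = 78.114 → 78.11 g/mol.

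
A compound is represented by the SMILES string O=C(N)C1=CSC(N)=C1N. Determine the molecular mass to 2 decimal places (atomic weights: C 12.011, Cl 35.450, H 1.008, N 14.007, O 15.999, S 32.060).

First, the molecular formula is C5H7N3OS (counting implicit H from valence).
  C: 5 × 12.011 = 60.055
  H: 7 × 1.008 = 7.056
  N: 3 × 14.007 = 42.021
  O: 1 × 15.999 = 15.999
  S: 1 × 32.060 = 32.060
Sum: 5×12.011 + 7×1.008 + 3×14.007 + 1×15.999 + 1×32.060 = 157.191 → 157.19 g/mol.

157.19 g/mol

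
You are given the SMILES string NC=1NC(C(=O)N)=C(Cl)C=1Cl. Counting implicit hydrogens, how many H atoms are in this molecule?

Walk through each heavy atom and fill implicit hydrogens from standard valence (C 4, N 3, O 2, S 2, halogen 1):
  atom 1: N, bond orders sum to 1 (valence 3) → 2 H
  atom 2: C, bond orders sum to 4 (valence 4) → 0 H
  atom 3: N, bond orders sum to 2 (valence 3) → 1 H
  atom 4: C, bond orders sum to 4 (valence 4) → 0 H
  atom 5: C, bond orders sum to 4 (valence 4) → 0 H
  atom 6: O, bond orders sum to 2 (valence 2) → 0 H
  atom 7: N, bond orders sum to 1 (valence 3) → 2 H
  atom 8: C, bond orders sum to 4 (valence 4) → 0 H
  atom 9: Cl (halogen, monovalent) → 0 H
  atom 10: C, bond orders sum to 4 (valence 4) → 0 H
  atom 11: Cl (halogen, monovalent) → 0 H
Total hydrogens: 5.

5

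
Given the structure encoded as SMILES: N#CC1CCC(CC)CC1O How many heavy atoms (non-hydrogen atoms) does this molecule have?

Every atom symbol written in the SMILES (organic subset) is one heavy atom; implicit H are not written.
Heavy atoms by element → C:9, N:1, O:1.
Total: 11.

11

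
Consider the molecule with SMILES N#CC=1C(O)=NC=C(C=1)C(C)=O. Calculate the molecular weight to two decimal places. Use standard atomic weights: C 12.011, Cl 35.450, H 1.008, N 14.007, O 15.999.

162.15 g/mol

First, the molecular formula is C8H6N2O2 (counting implicit H from valence).
  C: 8 × 12.011 = 96.088
  H: 6 × 1.008 = 6.048
  N: 2 × 14.007 = 28.014
  O: 2 × 15.999 = 31.998
Sum: 8×12.011 + 6×1.008 + 2×14.007 + 2×15.999 = 162.148 → 162.15 g/mol.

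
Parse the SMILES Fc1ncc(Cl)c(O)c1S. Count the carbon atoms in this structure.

5

Count every carbon token in the SMILES (each C, including those in ring-closure positions and inside branches).
Carbon count: 5.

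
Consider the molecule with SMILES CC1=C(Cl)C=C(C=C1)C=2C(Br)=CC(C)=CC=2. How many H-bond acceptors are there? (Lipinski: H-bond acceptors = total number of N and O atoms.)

0

N atoms: 0; O atoms: 0.
Lipinski HBA = 0 + 0 = 0.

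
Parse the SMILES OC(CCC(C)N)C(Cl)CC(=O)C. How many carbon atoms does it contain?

9

Count every carbon token in the SMILES (each C, including those in ring-closure positions and inside branches).
Carbon count: 9.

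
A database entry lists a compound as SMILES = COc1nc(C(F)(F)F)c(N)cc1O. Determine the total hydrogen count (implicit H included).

Walk through each heavy atom and fill implicit hydrogens from standard valence (C 4, N 3, O 2, S 2, halogen 1); for lowercase aromatic atoms, an aromatic c carries 1 H when it has two neighbours and 0 H with three, and aromatic n carries 0 H:
  atom 1: C, bond orders sum to 1 (valence 4) → 3 H
  atom 2: O, bond orders sum to 2 (valence 2) → 0 H
  atom 3: aromatic c, 3 neighbours → 0 H
  atom 4: aromatic n, 2 neighbours → 0 H
  atom 5: aromatic c, 3 neighbours → 0 H
  atom 6: C, bond orders sum to 4 (valence 4) → 0 H
  atom 7: F (halogen, monovalent) → 0 H
  atom 8: F (halogen, monovalent) → 0 H
  atom 9: F (halogen, monovalent) → 0 H
  atom 10: aromatic c, 3 neighbours → 0 H
  atom 11: N, bond orders sum to 1 (valence 3) → 2 H
  atom 12: aromatic c, 2 neighbours → 1 H
  atom 13: aromatic c, 3 neighbours → 0 H
  atom 14: O, bond orders sum to 1 (valence 2) → 1 H
Total hydrogens: 7.

7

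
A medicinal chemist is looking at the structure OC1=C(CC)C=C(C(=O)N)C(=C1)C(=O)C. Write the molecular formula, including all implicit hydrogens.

Walk through each heavy atom and fill implicit hydrogens from standard valence (C 4, N 3, O 2, S 2, halogen 1):
  atom 1: O, bond orders sum to 1 (valence 2) → 1 H
  atom 2: C, bond orders sum to 4 (valence 4) → 0 H
  atom 3: C, bond orders sum to 4 (valence 4) → 0 H
  atom 4: C, bond orders sum to 2 (valence 4) → 2 H
  atom 5: C, bond orders sum to 1 (valence 4) → 3 H
  atom 6: C, bond orders sum to 3 (valence 4) → 1 H
  atom 7: C, bond orders sum to 4 (valence 4) → 0 H
  atom 8: C, bond orders sum to 4 (valence 4) → 0 H
  atom 9: O, bond orders sum to 2 (valence 2) → 0 H
  atom 10: N, bond orders sum to 1 (valence 3) → 2 H
  atom 11: C, bond orders sum to 4 (valence 4) → 0 H
  atom 12: C, bond orders sum to 3 (valence 4) → 1 H
  atom 13: C, bond orders sum to 4 (valence 4) → 0 H
  atom 14: O, bond orders sum to 2 (valence 2) → 0 H
  atom 15: C, bond orders sum to 1 (valence 4) → 3 H
Totals → C:11, H:13, N:1, O:3.
In Hill order: C11H13NO3.

C11H13NO3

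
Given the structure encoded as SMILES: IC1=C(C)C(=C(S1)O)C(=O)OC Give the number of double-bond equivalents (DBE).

Degree of unsaturation = (number of rings) + (number of π bonds).
Ring closures in the SMILES: 1.
π bonds: 3 double bonds (each 1 DoU) → 3 DoU from unsaturation.
Total DoU = 1 + 3 = 4.

4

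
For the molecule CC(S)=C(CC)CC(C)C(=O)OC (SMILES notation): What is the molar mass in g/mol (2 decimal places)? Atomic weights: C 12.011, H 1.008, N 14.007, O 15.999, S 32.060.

First, the molecular formula is C10H18O2S (counting implicit H from valence).
  C: 10 × 12.011 = 120.110
  H: 18 × 1.008 = 18.144
  O: 2 × 15.999 = 31.998
  S: 1 × 32.060 = 32.060
Sum: 10×12.011 + 18×1.008 + 2×15.999 + 1×32.060 = 202.312 → 202.31 g/mol.

202.31 g/mol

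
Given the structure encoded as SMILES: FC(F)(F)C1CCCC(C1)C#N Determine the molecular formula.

Walk through each heavy atom and fill implicit hydrogens from standard valence (C 4, N 3, O 2, S 2, halogen 1):
  atom 1: F (halogen, monovalent) → 0 H
  atom 2: C, bond orders sum to 4 (valence 4) → 0 H
  atom 3: F (halogen, monovalent) → 0 H
  atom 4: F (halogen, monovalent) → 0 H
  atom 5: C, bond orders sum to 3 (valence 4) → 1 H
  atom 6: C, bond orders sum to 2 (valence 4) → 2 H
  atom 7: C, bond orders sum to 2 (valence 4) → 2 H
  atom 8: C, bond orders sum to 2 (valence 4) → 2 H
  atom 9: C, bond orders sum to 3 (valence 4) → 1 H
  atom 10: C, bond orders sum to 2 (valence 4) → 2 H
  atom 11: C, bond orders sum to 4 (valence 4) → 0 H
  atom 12: N, bond orders sum to 3 (valence 3) → 0 H
Totals → C:8, H:10, F:3, N:1.
In Hill order: C8H10F3N.

C8H10F3N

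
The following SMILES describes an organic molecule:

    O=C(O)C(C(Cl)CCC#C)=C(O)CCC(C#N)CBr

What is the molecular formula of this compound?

C13H15BrClNO3

Walk through each heavy atom and fill implicit hydrogens from standard valence (C 4, N 3, O 2, S 2, halogen 1):
  atom 1: O, bond orders sum to 2 (valence 2) → 0 H
  atom 2: C, bond orders sum to 4 (valence 4) → 0 H
  atom 3: O, bond orders sum to 1 (valence 2) → 1 H
  atom 4: C, bond orders sum to 4 (valence 4) → 0 H
  atom 5: C, bond orders sum to 3 (valence 4) → 1 H
  atom 6: Cl (halogen, monovalent) → 0 H
  atom 7: C, bond orders sum to 2 (valence 4) → 2 H
  atom 8: C, bond orders sum to 2 (valence 4) → 2 H
  atom 9: C, bond orders sum to 4 (valence 4) → 0 H
  atom 10: C, bond orders sum to 3 (valence 4) → 1 H
  atom 11: C, bond orders sum to 4 (valence 4) → 0 H
  atom 12: O, bond orders sum to 1 (valence 2) → 1 H
  atom 13: C, bond orders sum to 2 (valence 4) → 2 H
  atom 14: C, bond orders sum to 2 (valence 4) → 2 H
  atom 15: C, bond orders sum to 3 (valence 4) → 1 H
  atom 16: C, bond orders sum to 4 (valence 4) → 0 H
  atom 17: N, bond orders sum to 3 (valence 3) → 0 H
  atom 18: C, bond orders sum to 2 (valence 4) → 2 H
  atom 19: Br (halogen, monovalent) → 0 H
Totals → C:13, H:15, Br:1, Cl:1, N:1, O:3.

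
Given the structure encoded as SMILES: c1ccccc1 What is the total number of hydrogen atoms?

Walk through each heavy atom and fill implicit hydrogens from standard valence (C 4, N 3, O 2, S 2, halogen 1); for lowercase aromatic atoms, an aromatic c carries 1 H when it has two neighbours and 0 H with three, and aromatic n carries 0 H:
  atom 1: aromatic c, 2 neighbours → 1 H
  atom 2: aromatic c, 2 neighbours → 1 H
  atom 3: aromatic c, 2 neighbours → 1 H
  atom 4: aromatic c, 2 neighbours → 1 H
  atom 5: aromatic c, 2 neighbours → 1 H
  atom 6: aromatic c, 2 neighbours → 1 H
Total hydrogens: 6.

6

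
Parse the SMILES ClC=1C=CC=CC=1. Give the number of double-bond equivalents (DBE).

Molecular formula: C6H5Cl.
DoU = (2C + 2 + N − H − X) / 2, where X is the halogen count and O/S are ignored.
    = (2·6 + 2 + 0 − 5 − 1) / 2 = 8 / 2 = 4.

4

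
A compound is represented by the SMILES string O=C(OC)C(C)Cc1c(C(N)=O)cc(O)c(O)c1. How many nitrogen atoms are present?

Scan the SMILES for N atoms (remember two-letter symbols like Cl and Br are single atoms).
Nitrogen count: 1.

1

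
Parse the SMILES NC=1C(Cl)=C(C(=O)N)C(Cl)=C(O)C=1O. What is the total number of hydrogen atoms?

6

Walk through each heavy atom and fill implicit hydrogens from standard valence (C 4, N 3, O 2, S 2, halogen 1):
  atom 1: N, bond orders sum to 1 (valence 3) → 2 H
  atom 2: C, bond orders sum to 4 (valence 4) → 0 H
  atom 3: C, bond orders sum to 4 (valence 4) → 0 H
  atom 4: Cl (halogen, monovalent) → 0 H
  atom 5: C, bond orders sum to 4 (valence 4) → 0 H
  atom 6: C, bond orders sum to 4 (valence 4) → 0 H
  atom 7: O, bond orders sum to 2 (valence 2) → 0 H
  atom 8: N, bond orders sum to 1 (valence 3) → 2 H
  atom 9: C, bond orders sum to 4 (valence 4) → 0 H
  atom 10: Cl (halogen, monovalent) → 0 H
  atom 11: C, bond orders sum to 4 (valence 4) → 0 H
  atom 12: O, bond orders sum to 1 (valence 2) → 1 H
  atom 13: C, bond orders sum to 4 (valence 4) → 0 H
  atom 14: O, bond orders sum to 1 (valence 2) → 1 H
Total hydrogens: 6.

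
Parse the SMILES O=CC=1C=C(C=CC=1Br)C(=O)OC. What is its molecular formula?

C9H7BrO3

Walk through each heavy atom and fill implicit hydrogens from standard valence (C 4, N 3, O 2, S 2, halogen 1):
  atom 1: O, bond orders sum to 2 (valence 2) → 0 H
  atom 2: C, bond orders sum to 3 (valence 4) → 1 H
  atom 3: C, bond orders sum to 4 (valence 4) → 0 H
  atom 4: C, bond orders sum to 3 (valence 4) → 1 H
  atom 5: C, bond orders sum to 4 (valence 4) → 0 H
  atom 6: C, bond orders sum to 3 (valence 4) → 1 H
  atom 7: C, bond orders sum to 3 (valence 4) → 1 H
  atom 8: C, bond orders sum to 4 (valence 4) → 0 H
  atom 9: Br (halogen, monovalent) → 0 H
  atom 10: C, bond orders sum to 4 (valence 4) → 0 H
  atom 11: O, bond orders sum to 2 (valence 2) → 0 H
  atom 12: O, bond orders sum to 2 (valence 2) → 0 H
  atom 13: C, bond orders sum to 1 (valence 4) → 3 H
Totals → C:9, H:7, Br:1, O:3.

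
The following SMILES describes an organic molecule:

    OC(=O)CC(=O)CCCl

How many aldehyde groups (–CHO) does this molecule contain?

Scan the SMILES for the aldehyde motif — none present.
Groups that are present: 1 carboxylic acid, 1 ketone.

0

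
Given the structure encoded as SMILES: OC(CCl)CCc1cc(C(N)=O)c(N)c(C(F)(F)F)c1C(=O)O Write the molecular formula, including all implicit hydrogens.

Walk through each heavy atom and fill implicit hydrogens from standard valence (C 4, N 3, O 2, S 2, halogen 1); for lowercase aromatic atoms, an aromatic c carries 1 H when it has two neighbours and 0 H with three, and aromatic n carries 0 H:
  atom 1: O, bond orders sum to 1 (valence 2) → 1 H
  atom 2: C, bond orders sum to 3 (valence 4) → 1 H
  atom 3: C, bond orders sum to 2 (valence 4) → 2 H
  atom 4: Cl (halogen, monovalent) → 0 H
  atom 5: C, bond orders sum to 2 (valence 4) → 2 H
  atom 6: C, bond orders sum to 2 (valence 4) → 2 H
  atom 7: aromatic c, 3 neighbours → 0 H
  atom 8: aromatic c, 2 neighbours → 1 H
  atom 9: aromatic c, 3 neighbours → 0 H
  atom 10: C, bond orders sum to 4 (valence 4) → 0 H
  atom 11: N, bond orders sum to 1 (valence 3) → 2 H
  atom 12: O, bond orders sum to 2 (valence 2) → 0 H
  atom 13: aromatic c, 3 neighbours → 0 H
  atom 14: N, bond orders sum to 1 (valence 3) → 2 H
  atom 15: aromatic c, 3 neighbours → 0 H
  atom 16: C, bond orders sum to 4 (valence 4) → 0 H
  atom 17: F (halogen, monovalent) → 0 H
  atom 18: F (halogen, monovalent) → 0 H
  atom 19: F (halogen, monovalent) → 0 H
  atom 20: aromatic c, 3 neighbours → 0 H
  atom 21: C, bond orders sum to 4 (valence 4) → 0 H
  atom 22: O, bond orders sum to 2 (valence 2) → 0 H
  atom 23: O, bond orders sum to 1 (valence 2) → 1 H
Totals → C:13, H:14, Cl:1, F:3, N:2, O:4.

C13H14ClF3N2O4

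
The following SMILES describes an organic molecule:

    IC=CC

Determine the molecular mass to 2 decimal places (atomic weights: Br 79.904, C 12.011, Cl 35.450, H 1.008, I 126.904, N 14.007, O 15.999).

167.98 g/mol

First, the molecular formula is C3H5I (counting implicit H from valence).
  C: 3 × 12.011 = 36.033
  H: 5 × 1.008 = 5.040
  I: 1 × 126.904 = 126.904
Sum: 3×12.011 + 5×1.008 + 1×126.904 = 167.977 → 167.98 g/mol.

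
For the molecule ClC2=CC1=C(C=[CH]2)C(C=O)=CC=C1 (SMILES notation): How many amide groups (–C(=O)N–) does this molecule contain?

0

Scan the SMILES for the amide motif — none present.
Groups that are present: 1 aldehyde.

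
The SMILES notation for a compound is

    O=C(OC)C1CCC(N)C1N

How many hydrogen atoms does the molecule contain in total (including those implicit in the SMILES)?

14

Walk through each heavy atom and fill implicit hydrogens from standard valence (C 4, N 3, O 2, S 2, halogen 1):
  atom 1: O, bond orders sum to 2 (valence 2) → 0 H
  atom 2: C, bond orders sum to 4 (valence 4) → 0 H
  atom 3: O, bond orders sum to 2 (valence 2) → 0 H
  atom 4: C, bond orders sum to 1 (valence 4) → 3 H
  atom 5: C, bond orders sum to 3 (valence 4) → 1 H
  atom 6: C, bond orders sum to 2 (valence 4) → 2 H
  atom 7: C, bond orders sum to 2 (valence 4) → 2 H
  atom 8: C, bond orders sum to 3 (valence 4) → 1 H
  atom 9: N, bond orders sum to 1 (valence 3) → 2 H
  atom 10: C, bond orders sum to 3 (valence 4) → 1 H
  atom 11: N, bond orders sum to 1 (valence 3) → 2 H
Total hydrogens: 14.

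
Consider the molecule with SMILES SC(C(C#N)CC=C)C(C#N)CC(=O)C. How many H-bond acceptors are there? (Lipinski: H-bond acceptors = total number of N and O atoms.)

N atoms: 2; O atoms: 1.
Lipinski HBA = 2 + 1 = 3.

3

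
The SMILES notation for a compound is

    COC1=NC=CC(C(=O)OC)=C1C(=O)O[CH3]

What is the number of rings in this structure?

1

In SMILES, each pair of matching ring-closure digits denotes one ring-closing bond; the number of such bonds equals the number of independent rings.
Ring-closure bonds here: 1.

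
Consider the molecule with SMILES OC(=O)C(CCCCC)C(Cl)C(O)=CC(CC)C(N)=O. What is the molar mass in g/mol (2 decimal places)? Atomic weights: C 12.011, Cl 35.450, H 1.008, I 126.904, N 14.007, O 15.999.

305.80 g/mol

First, the molecular formula is C14H24ClNO4 (counting implicit H from valence).
  C: 14 × 12.011 = 168.154
  Cl: 1 × 35.450 = 35.450
  H: 24 × 1.008 = 24.192
  N: 1 × 14.007 = 14.007
  O: 4 × 15.999 = 63.996
Sum: 14×12.011 + 1×35.450 + 24×1.008 + 1×14.007 + 4×15.999 = 305.799 → 305.80 g/mol.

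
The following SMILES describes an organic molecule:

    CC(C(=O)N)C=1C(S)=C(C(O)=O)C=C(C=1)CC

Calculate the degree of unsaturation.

6

Degree of unsaturation = (number of rings) + (number of π bonds).
Ring closures in the SMILES: 1.
π bonds: 5 double bonds (each 1 DoU) → 5 DoU from unsaturation.
Total DoU = 1 + 5 = 6.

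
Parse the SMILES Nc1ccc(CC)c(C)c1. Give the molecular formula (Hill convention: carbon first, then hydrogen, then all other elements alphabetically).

Walk through each heavy atom and fill implicit hydrogens from standard valence (C 4, N 3, O 2, S 2, halogen 1); for lowercase aromatic atoms, an aromatic c carries 1 H when it has two neighbours and 0 H with three, and aromatic n carries 0 H:
  atom 1: N, bond orders sum to 1 (valence 3) → 2 H
  atom 2: aromatic c, 3 neighbours → 0 H
  atom 3: aromatic c, 2 neighbours → 1 H
  atom 4: aromatic c, 2 neighbours → 1 H
  atom 5: aromatic c, 3 neighbours → 0 H
  atom 6: C, bond orders sum to 2 (valence 4) → 2 H
  atom 7: C, bond orders sum to 1 (valence 4) → 3 H
  atom 8: aromatic c, 3 neighbours → 0 H
  atom 9: C, bond orders sum to 1 (valence 4) → 3 H
  atom 10: aromatic c, 2 neighbours → 1 H
Totals → C:9, H:13, N:1.

C9H13N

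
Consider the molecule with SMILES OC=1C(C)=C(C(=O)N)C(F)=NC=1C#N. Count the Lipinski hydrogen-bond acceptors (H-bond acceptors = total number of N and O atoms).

5

N atoms: 3; O atoms: 2.
Lipinski HBA = 3 + 2 = 5.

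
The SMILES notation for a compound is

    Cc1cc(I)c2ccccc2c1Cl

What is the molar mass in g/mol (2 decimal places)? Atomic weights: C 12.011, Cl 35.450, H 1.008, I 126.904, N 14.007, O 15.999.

First, the molecular formula is C11H8ClI (counting implicit H from valence).
  C: 11 × 12.011 = 132.121
  Cl: 1 × 35.450 = 35.450
  H: 8 × 1.008 = 8.064
  I: 1 × 126.904 = 126.904
Sum: 11×12.011 + 1×35.450 + 8×1.008 + 1×126.904 = 302.539 → 302.54 g/mol.

302.54 g/mol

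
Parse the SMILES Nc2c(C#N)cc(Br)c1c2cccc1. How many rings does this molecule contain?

In SMILES, each pair of matching ring-closure digits denotes one ring-closing bond; the number of such bonds equals the number of independent rings.
Ring-closure bonds here: 2.

2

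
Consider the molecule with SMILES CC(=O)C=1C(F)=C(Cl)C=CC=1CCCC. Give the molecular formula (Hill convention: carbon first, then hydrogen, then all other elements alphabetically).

C12H14ClFO

Walk through each heavy atom and fill implicit hydrogens from standard valence (C 4, N 3, O 2, S 2, halogen 1):
  atom 1: C, bond orders sum to 1 (valence 4) → 3 H
  atom 2: C, bond orders sum to 4 (valence 4) → 0 H
  atom 3: O, bond orders sum to 2 (valence 2) → 0 H
  atom 4: C, bond orders sum to 4 (valence 4) → 0 H
  atom 5: C, bond orders sum to 4 (valence 4) → 0 H
  atom 6: F (halogen, monovalent) → 0 H
  atom 7: C, bond orders sum to 4 (valence 4) → 0 H
  atom 8: Cl (halogen, monovalent) → 0 H
  atom 9: C, bond orders sum to 3 (valence 4) → 1 H
  atom 10: C, bond orders sum to 3 (valence 4) → 1 H
  atom 11: C, bond orders sum to 4 (valence 4) → 0 H
  atom 12: C, bond orders sum to 2 (valence 4) → 2 H
  atom 13: C, bond orders sum to 2 (valence 4) → 2 H
  atom 14: C, bond orders sum to 2 (valence 4) → 2 H
  atom 15: C, bond orders sum to 1 (valence 4) → 3 H
Totals → C:12, H:14, Cl:1, F:1, O:1.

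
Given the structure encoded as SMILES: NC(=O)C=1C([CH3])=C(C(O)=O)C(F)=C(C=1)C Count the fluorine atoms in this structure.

1

Scan the SMILES for F atoms (remember two-letter symbols like Cl and Br are single atoms).
Fluorine count: 1.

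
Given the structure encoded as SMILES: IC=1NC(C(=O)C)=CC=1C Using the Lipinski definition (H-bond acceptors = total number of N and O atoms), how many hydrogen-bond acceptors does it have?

2

N atoms: 1; O atoms: 1.
Lipinski HBA = 1 + 1 = 2.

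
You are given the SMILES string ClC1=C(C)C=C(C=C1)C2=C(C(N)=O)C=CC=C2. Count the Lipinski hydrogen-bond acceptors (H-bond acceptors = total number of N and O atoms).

N atoms: 1; O atoms: 1.
Lipinski HBA = 1 + 1 = 2.

2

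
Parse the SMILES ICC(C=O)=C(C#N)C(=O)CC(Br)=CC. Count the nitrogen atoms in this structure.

1

Scan the SMILES for N atoms (remember two-letter symbols like Cl and Br are single atoms).
Nitrogen count: 1.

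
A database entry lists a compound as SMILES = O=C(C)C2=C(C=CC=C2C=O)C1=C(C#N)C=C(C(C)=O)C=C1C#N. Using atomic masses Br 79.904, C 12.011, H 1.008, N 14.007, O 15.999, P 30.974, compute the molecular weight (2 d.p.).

316.32 g/mol

First, the molecular formula is C19H12N2O3 (counting implicit H from valence).
  C: 19 × 12.011 = 228.209
  H: 12 × 1.008 = 12.096
  N: 2 × 14.007 = 28.014
  O: 3 × 15.999 = 47.997
Sum: 19×12.011 + 12×1.008 + 2×14.007 + 3×15.999 = 316.316 → 316.32 g/mol.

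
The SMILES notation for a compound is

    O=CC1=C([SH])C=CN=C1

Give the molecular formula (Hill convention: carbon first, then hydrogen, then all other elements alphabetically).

Walk through each heavy atom and fill implicit hydrogens from standard valence (C 4, N 3, O 2, S 2, halogen 1):
  atom 1: O, bond orders sum to 2 (valence 2) → 0 H
  atom 2: C, bond orders sum to 3 (valence 4) → 1 H
  atom 3: C, bond orders sum to 4 (valence 4) → 0 H
  atom 4: C, bond orders sum to 4 (valence 4) → 0 H
  atom 5: S with explicit H count 1
  atom 6: C, bond orders sum to 3 (valence 4) → 1 H
  atom 7: C, bond orders sum to 3 (valence 4) → 1 H
  atom 8: N, bond orders sum to 3 (valence 3) → 0 H
  atom 9: C, bond orders sum to 3 (valence 4) → 1 H
Totals → C:6, H:5, N:1, O:1, S:1.

C6H5NOS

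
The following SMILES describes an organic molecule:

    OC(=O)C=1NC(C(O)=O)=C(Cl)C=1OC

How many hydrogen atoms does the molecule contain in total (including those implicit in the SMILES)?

Walk through each heavy atom and fill implicit hydrogens from standard valence (C 4, N 3, O 2, S 2, halogen 1):
  atom 1: O, bond orders sum to 1 (valence 2) → 1 H
  atom 2: C, bond orders sum to 4 (valence 4) → 0 H
  atom 3: O, bond orders sum to 2 (valence 2) → 0 H
  atom 4: C, bond orders sum to 4 (valence 4) → 0 H
  atom 5: N, bond orders sum to 2 (valence 3) → 1 H
  atom 6: C, bond orders sum to 4 (valence 4) → 0 H
  atom 7: C, bond orders sum to 4 (valence 4) → 0 H
  atom 8: O, bond orders sum to 1 (valence 2) → 1 H
  atom 9: O, bond orders sum to 2 (valence 2) → 0 H
  atom 10: C, bond orders sum to 4 (valence 4) → 0 H
  atom 11: Cl (halogen, monovalent) → 0 H
  atom 12: C, bond orders sum to 4 (valence 4) → 0 H
  atom 13: O, bond orders sum to 2 (valence 2) → 0 H
  atom 14: C, bond orders sum to 1 (valence 4) → 3 H
Total hydrogens: 6.

6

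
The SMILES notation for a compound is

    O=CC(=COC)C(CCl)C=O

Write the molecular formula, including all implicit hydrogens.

C7H9ClO3

Walk through each heavy atom and fill implicit hydrogens from standard valence (C 4, N 3, O 2, S 2, halogen 1):
  atom 1: O, bond orders sum to 2 (valence 2) → 0 H
  atom 2: C, bond orders sum to 3 (valence 4) → 1 H
  atom 3: C, bond orders sum to 4 (valence 4) → 0 H
  atom 4: C, bond orders sum to 3 (valence 4) → 1 H
  atom 5: O, bond orders sum to 2 (valence 2) → 0 H
  atom 6: C, bond orders sum to 1 (valence 4) → 3 H
  atom 7: C, bond orders sum to 3 (valence 4) → 1 H
  atom 8: C, bond orders sum to 2 (valence 4) → 2 H
  atom 9: Cl (halogen, monovalent) → 0 H
  atom 10: C, bond orders sum to 3 (valence 4) → 1 H
  atom 11: O, bond orders sum to 2 (valence 2) → 0 H
Totals → C:7, H:9, Cl:1, O:3.
In Hill order: C7H9ClO3.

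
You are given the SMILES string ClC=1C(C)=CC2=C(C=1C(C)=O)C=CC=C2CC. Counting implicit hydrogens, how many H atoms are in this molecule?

15

Walk through each heavy atom and fill implicit hydrogens from standard valence (C 4, N 3, O 2, S 2, halogen 1):
  atom 1: Cl (halogen, monovalent) → 0 H
  atom 2: C, bond orders sum to 4 (valence 4) → 0 H
  atom 3: C, bond orders sum to 4 (valence 4) → 0 H
  atom 4: C, bond orders sum to 1 (valence 4) → 3 H
  atom 5: C, bond orders sum to 3 (valence 4) → 1 H
  atom 6: C, bond orders sum to 4 (valence 4) → 0 H
  atom 7: C, bond orders sum to 4 (valence 4) → 0 H
  atom 8: C, bond orders sum to 4 (valence 4) → 0 H
  atom 9: C, bond orders sum to 4 (valence 4) → 0 H
  atom 10: C, bond orders sum to 1 (valence 4) → 3 H
  atom 11: O, bond orders sum to 2 (valence 2) → 0 H
  atom 12: C, bond orders sum to 3 (valence 4) → 1 H
  atom 13: C, bond orders sum to 3 (valence 4) → 1 H
  atom 14: C, bond orders sum to 3 (valence 4) → 1 H
  atom 15: C, bond orders sum to 4 (valence 4) → 0 H
  atom 16: C, bond orders sum to 2 (valence 4) → 2 H
  atom 17: C, bond orders sum to 1 (valence 4) → 3 H
Total hydrogens: 15.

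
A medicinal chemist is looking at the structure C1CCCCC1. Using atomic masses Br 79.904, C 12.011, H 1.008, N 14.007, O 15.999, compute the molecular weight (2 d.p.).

84.16 g/mol

First, the molecular formula is C6H12 (counting implicit H from valence).
  C: 6 × 12.011 = 72.066
  H: 12 × 1.008 = 12.096
Sum: 6×12.011 + 12×1.008 = 84.162 → 84.16 g/mol.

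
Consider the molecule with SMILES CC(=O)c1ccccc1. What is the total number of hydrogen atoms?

8

Walk through each heavy atom and fill implicit hydrogens from standard valence (C 4, N 3, O 2, S 2, halogen 1); for lowercase aromatic atoms, an aromatic c carries 1 H when it has two neighbours and 0 H with three, and aromatic n carries 0 H:
  atom 1: C, bond orders sum to 1 (valence 4) → 3 H
  atom 2: C, bond orders sum to 4 (valence 4) → 0 H
  atom 3: O, bond orders sum to 2 (valence 2) → 0 H
  atom 4: aromatic c, 3 neighbours → 0 H
  atom 5: aromatic c, 2 neighbours → 1 H
  atom 6: aromatic c, 2 neighbours → 1 H
  atom 7: aromatic c, 2 neighbours → 1 H
  atom 8: aromatic c, 2 neighbours → 1 H
  atom 9: aromatic c, 2 neighbours → 1 H
Total hydrogens: 8.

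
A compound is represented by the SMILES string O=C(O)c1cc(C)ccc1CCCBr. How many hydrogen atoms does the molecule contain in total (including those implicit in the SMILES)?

13

Walk through each heavy atom and fill implicit hydrogens from standard valence (C 4, N 3, O 2, S 2, halogen 1); for lowercase aromatic atoms, an aromatic c carries 1 H when it has two neighbours and 0 H with three, and aromatic n carries 0 H:
  atom 1: O, bond orders sum to 2 (valence 2) → 0 H
  atom 2: C, bond orders sum to 4 (valence 4) → 0 H
  atom 3: O, bond orders sum to 1 (valence 2) → 1 H
  atom 4: aromatic c, 3 neighbours → 0 H
  atom 5: aromatic c, 2 neighbours → 1 H
  atom 6: aromatic c, 3 neighbours → 0 H
  atom 7: C, bond orders sum to 1 (valence 4) → 3 H
  atom 8: aromatic c, 2 neighbours → 1 H
  atom 9: aromatic c, 2 neighbours → 1 H
  atom 10: aromatic c, 3 neighbours → 0 H
  atom 11: C, bond orders sum to 2 (valence 4) → 2 H
  atom 12: C, bond orders sum to 2 (valence 4) → 2 H
  atom 13: C, bond orders sum to 2 (valence 4) → 2 H
  atom 14: Br (halogen, monovalent) → 0 H
Total hydrogens: 13.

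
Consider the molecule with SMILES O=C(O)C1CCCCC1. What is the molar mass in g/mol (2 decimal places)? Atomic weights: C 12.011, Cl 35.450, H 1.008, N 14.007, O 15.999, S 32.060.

First, the molecular formula is C7H12O2 (counting implicit H from valence).
  C: 7 × 12.011 = 84.077
  H: 12 × 1.008 = 12.096
  O: 2 × 15.999 = 31.998
Sum: 7×12.011 + 12×1.008 + 2×15.999 = 128.171 → 128.17 g/mol.

128.17 g/mol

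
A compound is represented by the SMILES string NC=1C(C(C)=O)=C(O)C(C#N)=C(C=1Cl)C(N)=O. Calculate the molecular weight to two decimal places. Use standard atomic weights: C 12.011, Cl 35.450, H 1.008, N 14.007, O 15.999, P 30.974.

First, the molecular formula is C10H8ClN3O3 (counting implicit H from valence).
  C: 10 × 12.011 = 120.110
  Cl: 1 × 35.450 = 35.450
  H: 8 × 1.008 = 8.064
  N: 3 × 14.007 = 42.021
  O: 3 × 15.999 = 47.997
Sum: 10×12.011 + 1×35.450 + 8×1.008 + 3×14.007 + 3×15.999 = 253.642 → 253.64 g/mol.

253.64 g/mol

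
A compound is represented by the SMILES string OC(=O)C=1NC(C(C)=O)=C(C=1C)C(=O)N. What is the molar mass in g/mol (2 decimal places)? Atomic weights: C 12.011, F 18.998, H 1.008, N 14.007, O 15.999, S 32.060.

First, the molecular formula is C9H10N2O4 (counting implicit H from valence).
  C: 9 × 12.011 = 108.099
  H: 10 × 1.008 = 10.080
  N: 2 × 14.007 = 28.014
  O: 4 × 15.999 = 63.996
Sum: 9×12.011 + 10×1.008 + 2×14.007 + 4×15.999 = 210.189 → 210.19 g/mol.

210.19 g/mol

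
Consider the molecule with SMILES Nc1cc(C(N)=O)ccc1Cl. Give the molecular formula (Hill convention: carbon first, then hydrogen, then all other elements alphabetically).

C7H7ClN2O

Walk through each heavy atom and fill implicit hydrogens from standard valence (C 4, N 3, O 2, S 2, halogen 1); for lowercase aromatic atoms, an aromatic c carries 1 H when it has two neighbours and 0 H with three, and aromatic n carries 0 H:
  atom 1: N, bond orders sum to 1 (valence 3) → 2 H
  atom 2: aromatic c, 3 neighbours → 0 H
  atom 3: aromatic c, 2 neighbours → 1 H
  atom 4: aromatic c, 3 neighbours → 0 H
  atom 5: C, bond orders sum to 4 (valence 4) → 0 H
  atom 6: N, bond orders sum to 1 (valence 3) → 2 H
  atom 7: O, bond orders sum to 2 (valence 2) → 0 H
  atom 8: aromatic c, 2 neighbours → 1 H
  atom 9: aromatic c, 2 neighbours → 1 H
  atom 10: aromatic c, 3 neighbours → 0 H
  atom 11: Cl (halogen, monovalent) → 0 H
Totals → C:7, H:7, Cl:1, N:2, O:1.
In Hill order: C7H7ClN2O.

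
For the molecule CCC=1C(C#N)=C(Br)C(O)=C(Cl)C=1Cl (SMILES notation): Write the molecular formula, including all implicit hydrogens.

C9H6BrCl2NO

Walk through each heavy atom and fill implicit hydrogens from standard valence (C 4, N 3, O 2, S 2, halogen 1):
  atom 1: C, bond orders sum to 1 (valence 4) → 3 H
  atom 2: C, bond orders sum to 2 (valence 4) → 2 H
  atom 3: C, bond orders sum to 4 (valence 4) → 0 H
  atom 4: C, bond orders sum to 4 (valence 4) → 0 H
  atom 5: C, bond orders sum to 4 (valence 4) → 0 H
  atom 6: N, bond orders sum to 3 (valence 3) → 0 H
  atom 7: C, bond orders sum to 4 (valence 4) → 0 H
  atom 8: Br (halogen, monovalent) → 0 H
  atom 9: C, bond orders sum to 4 (valence 4) → 0 H
  atom 10: O, bond orders sum to 1 (valence 2) → 1 H
  atom 11: C, bond orders sum to 4 (valence 4) → 0 H
  atom 12: Cl (halogen, monovalent) → 0 H
  atom 13: C, bond orders sum to 4 (valence 4) → 0 H
  atom 14: Cl (halogen, monovalent) → 0 H
Totals → C:9, H:6, Br:1, Cl:2, N:1, O:1.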